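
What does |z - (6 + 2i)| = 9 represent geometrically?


|z - z0| = r is a circle with center z0 and radius r.
Center = (6, 2), radius = 9

Circle with center (6, 2) and radius 9


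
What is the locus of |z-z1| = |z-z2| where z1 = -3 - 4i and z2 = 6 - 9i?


Equal distances means the locus is the perpendicular bisector of z1 and z2.
Midpoint = ((-3+6)/2, (-4+(-9))/2) = (1.5000, -6.5000)

Perpendicular bisector through (1.5000, -6.5000)


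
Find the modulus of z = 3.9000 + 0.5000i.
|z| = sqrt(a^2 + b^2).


|z| = sqrt(3.9^2 + 0.5^2) = sqrt(15.21 + 0.25) = sqrt(15.46) = 3.9319

|z| = 3.9319


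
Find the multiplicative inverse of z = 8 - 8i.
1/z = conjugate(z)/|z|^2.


|z|^2 = 64+64 = 128
1/z = (8 + 8i)/128

1/z = 0.0625 + 0.0625i


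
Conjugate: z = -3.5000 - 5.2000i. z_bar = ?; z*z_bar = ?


z_bar = -3.5000 + 5.2000i
z*z_bar = (-3.5)^2 + (-5.2)^2 = 12.25 + 27.04 = 39.29

z_bar = -3.5000 + 5.2000i, z*z_bar = 39.29


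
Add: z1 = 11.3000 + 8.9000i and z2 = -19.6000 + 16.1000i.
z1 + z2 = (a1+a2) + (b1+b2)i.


Real: 11.3 - 19.6 = -8.3
Imag: 8.9 + 16.1 = 25

-8.3000 + 25.0000i


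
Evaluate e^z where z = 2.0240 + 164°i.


e^2.0240 = 7.5685
cos(164°) = -0.96126
sin(164°) = 0.27564
Real = 7.5685*(-0.96126) = -7.2753
Imag = 7.5685*0.27564 = 2.0862

-7.2753 + 2.0862i


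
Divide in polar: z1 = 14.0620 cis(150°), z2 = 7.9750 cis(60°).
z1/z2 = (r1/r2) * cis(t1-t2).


r = 14.0620 / 7.9750 = 1.7633
theta = 150° - 60° = 90° = 90° (mod 360)

1.7633 cis(90°)


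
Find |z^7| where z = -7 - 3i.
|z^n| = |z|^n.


|z| = sqrt(49+9) = sqrt(58) = 7.6158
|z^7| = |z|^7 = (sqrt(58))^7 = 58^3 * sqrt(58) = 195112*sqrt(58)

|z^7| = 195112*sqrt(58) ≈ 1485928.7222


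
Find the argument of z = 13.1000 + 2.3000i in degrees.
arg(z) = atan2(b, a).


Re = 13.1, Im = 2.3
arg = atan2(2.3, 13.1) = 9.9581 degrees

arg(z) = 9.9581 degrees


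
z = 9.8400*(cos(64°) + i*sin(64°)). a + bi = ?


a = 9.8400*cos(64°) = 9.8400*0.43837 = 4.3136
b = 9.8400*sin(64°) = 9.8400*0.89879 = 8.8441

4.3136 + 8.8441i


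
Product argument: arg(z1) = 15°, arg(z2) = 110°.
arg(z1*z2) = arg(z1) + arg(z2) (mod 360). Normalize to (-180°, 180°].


arg(z1*z2) = 15° + 110° = 125°
Normalized to (-180°, 180°]: 125°

125°


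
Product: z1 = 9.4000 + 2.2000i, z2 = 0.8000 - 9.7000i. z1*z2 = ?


Real = 9.4*0.8 - 2.2*(-9.7) = 7.52 - (-21.34) = 28.86
Imag = 9.4*(-9.7) + 0.8*2.2 = -91.18 + 1.76 = -89.42

28.8600 - 89.4200i


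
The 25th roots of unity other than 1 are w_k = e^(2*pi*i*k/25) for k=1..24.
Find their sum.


With w = e^(2*pi*i/25), all 25 of the 25th roots of unity w^0 = 1, w, ..., w^(24) sum to 0: 1 + w + ... + w^(24) = (1 - w^25)/(1 - w) = 0 since w^25 = 1, w ≠ 1.
Removing the root 1: w + w^2 + ... + w^(24) = 0 - 1 = -1

Sum = -1


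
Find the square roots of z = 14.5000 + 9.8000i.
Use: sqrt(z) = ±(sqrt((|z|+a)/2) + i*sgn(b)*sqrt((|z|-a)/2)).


|z| = sqrt(210.25+96.04) = 17.5011
sqrt((|z|+a)/2) = sqrt((17.5011+14.5)/2) = sqrt(16.0006) = 4.0001
sqrt((|z|-a)/2) = sqrt((17.5011-14.5)/2) = sqrt(1.5006) = 1.2250

±(4.0001 + 1.2250i) i.e. 4.0001 + 1.2250i and -4.0001 - 1.2250i


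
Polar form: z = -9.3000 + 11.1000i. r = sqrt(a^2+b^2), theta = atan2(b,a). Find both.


r = sqrt(86.49+123.21) = sqrt(209.7) = 14.4810
theta = atan2(11.1, -9.3) = 129.9575 degrees

r = 14.4810, theta = 129.9575 degrees


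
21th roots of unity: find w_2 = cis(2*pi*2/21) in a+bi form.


Angle = 360*2/21 = 34.2857°
a = cos(34.2857°) = 0.8262
b = sin(34.2857°) = 0.5633

0.8262 + 0.5633i


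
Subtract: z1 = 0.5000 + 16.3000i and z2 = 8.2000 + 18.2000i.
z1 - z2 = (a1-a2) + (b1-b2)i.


Real: 0.5 - 8.2 = -7.7
Imag: 16.3 - 18.2 = -1.9

-7.7000 - 1.9000i


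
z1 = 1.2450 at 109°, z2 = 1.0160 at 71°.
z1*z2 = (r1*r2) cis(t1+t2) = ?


r = 1.2450 * 1.0160 = 1.2649
theta = 109° + 71° = 180° = 180° (mod 360)

1.2649 cis(180°)


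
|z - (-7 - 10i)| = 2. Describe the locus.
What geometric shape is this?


|z - z0| = r is a circle with center z0 and radius r.
Center = (-7, -10), radius = 2

Circle with center (-7, -10) and radius 2


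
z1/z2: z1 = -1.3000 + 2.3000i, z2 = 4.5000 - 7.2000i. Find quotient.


Conjugate of z2 = 4.5000 + 7.2000i
Numerator: (-1.3000 + 2.3000i)(4.5000 + 7.2000i) = -22.4100 + 0.9900i
Denominator: 4.5^2 + (-7.2)^2 = 72.09
Result = (-22.4100 + 0.9900i)/72.09

-0.3109 + 0.0137i


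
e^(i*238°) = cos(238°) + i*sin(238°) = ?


cos(238°) = -0.5299
sin(238°) = -0.8480

e^(i*238°) = -0.5299 - 0.8480i


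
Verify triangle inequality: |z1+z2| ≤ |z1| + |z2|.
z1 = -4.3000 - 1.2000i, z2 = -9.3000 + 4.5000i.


|z1| = sqrt((-4.3)^2 + (-1.2)^2) = sqrt(19.93) = 4.4643
|z2| = sqrt((-9.3)^2 + 4.5^2) = sqrt(106.74) = 10.3315
z1+z2 = -13.6000 + 3.3000i
|z1+z2| = sqrt(195.85) = 13.9946
|z1|+|z2| = 4.4643 + 10.3315 = 14.7958

|z1+z2| = 13.9946 ≤ |z1|+|z2| = 14.7958 (verified)


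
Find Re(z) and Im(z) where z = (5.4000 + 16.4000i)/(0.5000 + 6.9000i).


Multiply by conjugate: (5.4000 + 16.4000i)(0.5000 - 6.9000i) / (0.5^2 + 6.9^2)
Numerator real = 5.4*0.5 + 16.4*6.9 = 115.86
Numerator imag = 16.4*0.5 - 5.4*6.9 = -29.06
Denominator = 47.86
Re(z) = 115.86/47.86 = 2.4208
Im(z) = -29.06/47.86 = -0.6072

Re(z) = 2.4208, Im(z) = -0.6072


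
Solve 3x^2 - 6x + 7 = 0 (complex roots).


disc = (-6)^2 - 4*3*7 = 36 - 84 = -48
sqrt(|disc|) = sqrt(48) = 6.9282
Real part = 6/(2*3) = 1.0000
Imag part = 6.9282/(2*3) = 1.1547

1.0000 ± 1.1547i


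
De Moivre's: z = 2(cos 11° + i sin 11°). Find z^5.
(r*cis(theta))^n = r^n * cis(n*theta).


r^5 = 2^5 = 32
n*theta = 5*11° = 55° = 55° (mod 360)
a = 32*cos(55°) = 18.3544
b = 32*sin(55°) = 26.2129

32 cis(55°) = 18.3544 + 26.2129i


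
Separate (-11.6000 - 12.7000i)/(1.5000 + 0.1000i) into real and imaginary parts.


Multiply by conjugate: (-11.6000 - 12.7000i)(1.5000 - 0.1000i) / (1.5^2 + 0.1^2)
Numerator real = -11.6*1.5 - (12.7)*0.1 = -18.67
Numerator imag = -12.7*1.5 - (-11.6)*0.1 = -17.89
Denominator = 2.26
Re(z) = -18.67/2.26 = -8.2611
Im(z) = -17.89/2.26 = -7.9159

Re(z) = -8.2611, Im(z) = -7.9159


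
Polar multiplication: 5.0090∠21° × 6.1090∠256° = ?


r = 5.0090 * 6.1090 = 30.6000
theta = 21° + 256° = 277° = 277° (mod 360)

30.6000 cis(277°)


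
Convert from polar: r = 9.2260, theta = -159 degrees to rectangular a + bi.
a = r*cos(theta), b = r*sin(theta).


a = 9.2260*cos(-159°) = 9.2260*(-0.93358) = -8.6132
b = 9.2260*sin(-159°) = 9.2260*(-0.35837) = -3.3063

-8.6132 - 3.3063i


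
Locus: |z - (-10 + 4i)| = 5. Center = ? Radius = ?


|z - z0| = r is a circle with center z0 and radius r.
Center = (-10, 4), radius = 5

Circle with center (-10, 4) and radius 5


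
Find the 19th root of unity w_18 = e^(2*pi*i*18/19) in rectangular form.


Angle = 360*18/19 = 341.0526°
a = cos(341.0526°) = 0.9458
b = sin(341.0526°) = -0.3247

0.9458 - 0.3247i


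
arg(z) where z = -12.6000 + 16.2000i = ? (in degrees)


Re = -12.6, Im = 16.2
arg = atan2(16.2, -12.6) = 127.8750 degrees

arg(z) = 127.8750 degrees


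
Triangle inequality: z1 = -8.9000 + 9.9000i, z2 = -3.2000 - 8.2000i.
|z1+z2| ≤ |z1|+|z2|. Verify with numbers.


|z1| = sqrt((-8.9)^2 + 9.9^2) = sqrt(177.22) = 13.3124
|z2| = sqrt((-3.2)^2 + (-8.2)^2) = sqrt(77.48) = 8.8023
z1+z2 = -12.1000 + 1.7000i
|z1+z2| = sqrt(149.3) = 12.2188
|z1|+|z2| = 13.3124 + 8.8023 = 22.1147

|z1+z2| = 12.2188 ≤ |z1|+|z2| = 22.1147 (verified)


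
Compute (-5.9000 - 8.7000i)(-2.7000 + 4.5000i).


Real = -5.9*(-2.7) - (-8.7)*4.5 = 15.93 - (-39.15) = 55.08
Imag = -5.9*4.5 - (2.7)*(-8.7) = -26.55 + 23.49 = -3.06

55.0800 - 3.0600i


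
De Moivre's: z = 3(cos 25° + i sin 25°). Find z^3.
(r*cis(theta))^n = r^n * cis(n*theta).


r^3 = 3^3 = 27
n*theta = 3*25° = 75° = 75° (mod 360)
a = 27*cos(75°) = 6.9881
b = 27*sin(75°) = 26.0800

27 cis(75°) = 6.9881 + 26.0800i


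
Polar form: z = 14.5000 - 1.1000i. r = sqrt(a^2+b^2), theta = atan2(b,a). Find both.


r = sqrt(210.25+1.21) = sqrt(211.46) = 14.5417
theta = atan2(-1.1, 14.5) = -4.3383 degrees

r = 14.5417, theta = -4.3383 degrees


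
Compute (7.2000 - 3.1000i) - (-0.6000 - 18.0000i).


Real: 7.2 + 0.6 = 7.8
Imag: -3.1 + 18 = 14.9

7.8000 + 14.9000i


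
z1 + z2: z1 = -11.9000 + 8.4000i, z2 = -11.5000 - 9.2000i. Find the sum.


Real: -11.9 - 11.5 = -23.4
Imag: 8.4 - 9.2 = -0.8

-23.4000 - 0.8000i


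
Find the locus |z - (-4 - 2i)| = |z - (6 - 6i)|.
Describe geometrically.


Equal distances means the locus is the perpendicular bisector of z1 and z2.
Midpoint = ((-4+6)/2, (-2+(-6))/2) = (1.0000, -4.0000)

Perpendicular bisector through (1.0000, -4.0000)


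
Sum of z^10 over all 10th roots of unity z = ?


The roots are w_k = w^k with w = e^(2*pi*i/10), and (w^k)^10 = (w^10)^k.
So S = 1 + u + u^2 + ... + u^(9) with u = w^10.
10 = 1*10 + 0, so 10 is a multiple of 10 and u = (w^10)^1 = 1.
Every one of the 10 terms equals 1: S = 10

S = 10


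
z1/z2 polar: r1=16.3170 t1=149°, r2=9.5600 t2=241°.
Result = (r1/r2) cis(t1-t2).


r = 16.3170 / 9.5600 = 1.7068
theta = 149° - 241° = -92° = 268° (mod 360)

1.7068 cis(268°)


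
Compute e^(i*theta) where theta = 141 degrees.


cos(141°) = -0.7771
sin(141°) = 0.6293

e^(i*141°) = -0.7771 + 0.6293i


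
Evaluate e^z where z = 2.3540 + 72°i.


e^2.3540 = 10.5276
cos(72°) = 0.30902
sin(72°) = 0.951057
Real = 10.5276*0.30902 = 3.2532
Imag = 10.5276*0.951057 = 10.0123

3.2532 + 10.0123i


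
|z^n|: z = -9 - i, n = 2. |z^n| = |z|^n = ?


|z| = sqrt(81+1) = sqrt(82) = 9.0554
|z^2| = |z|^2 = (sqrt(82))^2 = 82

|z^2| = 82


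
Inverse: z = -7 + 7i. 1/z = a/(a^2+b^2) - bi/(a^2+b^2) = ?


|z|^2 = 49+49 = 98
1/z = (-7 - 7i)/98

1/z = -0.0714 - 0.0714i


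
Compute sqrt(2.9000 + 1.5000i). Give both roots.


|z| = sqrt(8.41+2.25) = 3.2650
sqrt((|z|+a)/2) = sqrt((3.2650+2.9)/2) = sqrt(3.0825) = 1.7557
sqrt((|z|-a)/2) = sqrt((3.2650-2.9)/2) = sqrt(0.1825) = 0.4272

±(1.7557 + 0.4272i) i.e. 1.7557 + 0.4272i and -1.7557 - 0.4272i


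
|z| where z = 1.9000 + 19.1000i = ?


|z| = sqrt(1.9^2 + 19.1^2) = sqrt(3.61 + 364.81) = sqrt(368.42) = 19.1943

|z| = 19.1943


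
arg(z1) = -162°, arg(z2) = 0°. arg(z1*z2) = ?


arg(z1*z2) = -162° + 0° = -162°
Normalized to (-180°, 180°]: -162°

-162°


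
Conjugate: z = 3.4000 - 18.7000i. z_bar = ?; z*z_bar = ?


z_bar = 3.4000 + 18.7000i
z*z_bar = 3.4^2 + (-18.7)^2 = 11.56 + 349.69 = 361.25

z_bar = 3.4000 + 18.7000i, z*z_bar = 361.25


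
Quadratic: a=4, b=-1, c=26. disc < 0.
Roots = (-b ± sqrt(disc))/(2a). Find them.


disc = (-1)^2 - 4*4*26 = 1 - 416 = -415
sqrt(|disc|) = sqrt(415) = 20.3715
Real part = 1/(2*4) = 0.1250
Imag part = 20.3715/(2*4) = 2.5464

0.1250 ± 2.5464i


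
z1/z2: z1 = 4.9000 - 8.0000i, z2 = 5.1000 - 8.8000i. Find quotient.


Conjugate of z2 = 5.1000 + 8.8000i
Numerator: (4.9000 - 8.0000i)(5.1000 + 8.8000i) = 95.3900 + 2.3200i
Denominator: 5.1^2 + (-8.8)^2 = 103.45
Result = (95.3900 + 2.3200i)/103.45

0.9221 + 0.0224i


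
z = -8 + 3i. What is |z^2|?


|z| = sqrt(64+9) = sqrt(73) = 8.5440
|z^2| = |z|^2 = (sqrt(73))^2 = 73

|z^2| = 73


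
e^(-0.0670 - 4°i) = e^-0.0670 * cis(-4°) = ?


e^-0.0670 = 0.9352
cos(-4°) = 0.99756
sin(-4°) = -0.06976
Real = 0.9352*0.99756 = 0.9329
Imag = 0.9352*(-0.06976) = -0.0652

0.9329 - 0.0652i


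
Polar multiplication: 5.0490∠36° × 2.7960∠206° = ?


r = 5.0490 * 2.7960 = 14.1170
theta = 36° + 206° = 242° = 242° (mod 360)

14.1170 cis(242°)


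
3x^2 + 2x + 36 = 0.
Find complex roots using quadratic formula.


disc = 2^2 - 4*3*36 = 4 - 432 = -428
sqrt(|disc|) = sqrt(428) = 20.6882
Real part = -2/(2*3) = -0.3333
Imag part = 20.6882/(2*3) = 3.4480

-0.3333 ± 3.4480i


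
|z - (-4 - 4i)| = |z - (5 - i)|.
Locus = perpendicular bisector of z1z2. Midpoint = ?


Equal distances means the locus is the perpendicular bisector of z1 and z2.
Midpoint = ((-4+5)/2, (-4+(-1))/2) = (0.5000, -2.5000)

Perpendicular bisector through (0.5000, -2.5000)


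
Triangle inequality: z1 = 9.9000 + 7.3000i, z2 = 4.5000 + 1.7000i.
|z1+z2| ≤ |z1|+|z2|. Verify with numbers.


|z1| = sqrt(9.9^2 + 7.3^2) = sqrt(151.3) = 12.3004
|z2| = sqrt(4.5^2 + 1.7^2) = sqrt(23.14) = 4.8104
z1+z2 = 14.4000 + 9.0000i
|z1+z2| = sqrt(288.36) = 16.9812
|z1|+|z2| = 12.3004 + 4.8104 = 17.1108

|z1+z2| = 16.9812 ≤ |z1|+|z2| = 17.1108 (verified)


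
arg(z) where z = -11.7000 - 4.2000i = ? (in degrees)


Re = -11.7, Im = -4.2
arg = atan2(-4.2, -11.7) = -160.2532 degrees

arg(z) = -160.2532 degrees


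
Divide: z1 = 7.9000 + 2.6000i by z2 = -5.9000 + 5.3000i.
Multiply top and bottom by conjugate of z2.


Conjugate of z2 = -5.9000 - 5.3000i
Numerator: (7.9000 + 2.6000i)(-5.9000 - 5.3000i) = -32.8300 - 57.2100i
Denominator: (-5.9)^2 + 5.3^2 = 62.9
Result = (-32.8300 - 57.2100i)/62.9

-0.5219 - 0.9095i


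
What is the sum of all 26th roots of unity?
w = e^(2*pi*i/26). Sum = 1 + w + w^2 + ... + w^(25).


The sum of all 26th roots of unity is 0.
Geometric series: (1 - w^26)/(1 - w) = (1-1)/(1-w) = 0 since w^26 = 1, w ≠ 1.
Alternatively: coefficient of z^25 in z^26 - 1 is 0.

0


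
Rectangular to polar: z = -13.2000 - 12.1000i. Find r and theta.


r = sqrt(174.24+146.41) = sqrt(320.65) = 17.9067
theta = atan2(-12.1, -13.2) = -137.4896 degrees

r = 17.9067, theta = -137.4896 degrees


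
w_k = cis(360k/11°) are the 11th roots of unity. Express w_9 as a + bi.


Angle = 360*9/11 = 294.5455°
a = cos(294.5455°) = 0.4154
b = sin(294.5455°) = -0.9096

0.4154 - 0.9096i


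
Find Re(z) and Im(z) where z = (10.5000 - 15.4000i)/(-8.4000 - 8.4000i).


Multiply by conjugate: (10.5000 - 15.4000i)(-8.4000 + 8.4000i) / ((-8.4)^2 + (-8.4)^2)
Numerator real = 10.5*(-8.4) - (15.4)*(-8.4) = 41.16
Numerator imag = -15.4*(-8.4) - 10.5*(-8.4) = 217.56
Denominator = 141.12
Re(z) = 41.16/141.12 = 0.2917
Im(z) = 217.56/141.12 = 1.5417

Re(z) = 0.2917, Im(z) = 1.5417


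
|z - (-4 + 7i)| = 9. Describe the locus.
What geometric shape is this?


|z - z0| = r is a circle with center z0 and radius r.
Center = (-4, 7), radius = 9

Circle with center (-4, 7) and radius 9


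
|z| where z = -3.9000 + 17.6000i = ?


|z| = sqrt((-3.9)^2 + 17.6^2) = sqrt(15.21 + 309.76) = sqrt(324.97) = 18.0269

|z| = 18.0269


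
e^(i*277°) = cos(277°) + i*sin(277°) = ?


cos(277°) = 0.1219
sin(277°) = -0.9925

e^(i*277°) = 0.1219 - 0.9925i


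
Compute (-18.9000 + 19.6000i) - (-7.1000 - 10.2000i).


Real: -18.9 + 7.1 = -11.8
Imag: 19.6 + 10.2 = 29.8

-11.8000 + 29.8000i


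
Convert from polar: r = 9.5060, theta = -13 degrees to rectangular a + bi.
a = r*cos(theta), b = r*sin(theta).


a = 9.5060*cos(-13°) = 9.5060*0.97437 = 9.2624
b = 9.5060*sin(-13°) = 9.5060*(-0.22495) = -2.1384

9.2624 - 2.1384i


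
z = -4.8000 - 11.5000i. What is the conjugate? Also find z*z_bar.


z_bar = -4.8000 + 11.5000i
z*z_bar = (-4.8)^2 + (-11.5)^2 = 23.04 + 132.25 = 155.29

z_bar = -4.8000 + 11.5000i, z*z_bar = 155.29


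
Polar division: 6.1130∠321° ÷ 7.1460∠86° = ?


r = 6.1130 / 7.1460 = 0.8554
theta = 321° - 86° = 235° = 235° (mod 360)

0.8554 cis(235°)


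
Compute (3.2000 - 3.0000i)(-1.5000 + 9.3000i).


Real = 3.2*(-1.5) - (-3)*9.3 = -4.8 - (-27.9) = 23.1
Imag = 3.2*9.3 - (1.5)*(-3) = 29.76 + 4.5 = 34.26

23.1000 + 34.2600i


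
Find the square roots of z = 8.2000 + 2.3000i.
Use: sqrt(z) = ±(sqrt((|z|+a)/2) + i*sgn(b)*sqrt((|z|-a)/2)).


|z| = sqrt(67.24+5.29) = 8.5165
sqrt((|z|+a)/2) = sqrt((8.5165+8.2)/2) = sqrt(8.3582) = 2.8911
sqrt((|z|-a)/2) = sqrt((8.5165-8.2)/2) = sqrt(0.1582) = 0.3978

±(2.8911 + 0.3978i) i.e. 2.8911 + 0.3978i and -2.8911 - 0.3978i


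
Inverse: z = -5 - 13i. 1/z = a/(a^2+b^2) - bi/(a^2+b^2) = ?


|z|^2 = 25+169 = 194
1/z = (-5 + 13i)/194

1/z = -0.0258 + 0.0670i


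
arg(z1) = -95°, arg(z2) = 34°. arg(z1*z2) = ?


arg(z1*z2) = -95° + 34° = -61°
Normalized to (-180°, 180°]: -61°

-61°


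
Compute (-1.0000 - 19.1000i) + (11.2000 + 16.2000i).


Real: -1 + 11.2 = 10.2
Imag: -19.1 + 16.2 = -2.9

10.2000 - 2.9000i


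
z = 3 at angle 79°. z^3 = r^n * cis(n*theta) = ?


r^3 = 3^3 = 27
n*theta = 3*79° = 237° = 237° (mod 360)
a = 27*cos(237°) = -14.7053
b = 27*sin(237°) = -22.6441

27 cis(237°) = -14.7053 - 22.6441i


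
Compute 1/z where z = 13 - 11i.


|z|^2 = 169+121 = 290
1/z = (13 + 11i)/290

1/z = 0.0448 + 0.0379i


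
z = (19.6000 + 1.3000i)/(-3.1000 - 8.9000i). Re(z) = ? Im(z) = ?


Multiply by conjugate: (19.6000 + 1.3000i)(-3.1000 + 8.9000i) / ((-3.1)^2 + (-8.9)^2)
Numerator real = 19.6*(-3.1) + 1.3*(-8.9) = -72.33
Numerator imag = 1.3*(-3.1) - 19.6*(-8.9) = 170.41
Denominator = 88.82
Re(z) = -72.33/88.82 = -0.8143
Im(z) = 170.41/88.82 = 1.9186

Re(z) = -0.8143, Im(z) = 1.9186


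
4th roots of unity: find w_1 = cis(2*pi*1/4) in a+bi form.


Angle = 360*1/4 = 90°
a = cos(90°) = 0
b = sin(90°) = 1.0000

0 + 1.0000i


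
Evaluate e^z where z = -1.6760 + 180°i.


e^-1.6760 = 0.1871
cos(180°) = -1
sin(180°) = 0
Real = 0.1871*(-1) = -0.1871
Imag = 0.1871*0 = 0

-0.1871 + 0i


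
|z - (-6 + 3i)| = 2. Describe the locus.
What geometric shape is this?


|z - z0| = r is a circle with center z0 and radius r.
Center = (-6, 3), radius = 2

Circle with center (-6, 3) and radius 2


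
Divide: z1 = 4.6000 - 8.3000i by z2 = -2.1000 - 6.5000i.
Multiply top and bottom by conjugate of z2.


Conjugate of z2 = -2.1000 + 6.5000i
Numerator: (4.6000 - 8.3000i)(-2.1000 + 6.5000i) = 44.2900 + 47.3300i
Denominator: (-2.1)^2 + (-6.5)^2 = 46.66
Result = (44.2900 + 47.3300i)/46.66

0.9492 + 1.0144i


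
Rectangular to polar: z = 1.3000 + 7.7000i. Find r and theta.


r = sqrt(1.69+59.29) = sqrt(60.98) = 7.8090
theta = atan2(7.7, 1.3) = 80.4171 degrees

r = 7.8090, theta = 80.4171 degrees


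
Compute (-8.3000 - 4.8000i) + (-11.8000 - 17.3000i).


Real: -8.3 - 11.8 = -20.1
Imag: -4.8 - 17.3 = -22.1

-20.1000 - 22.1000i


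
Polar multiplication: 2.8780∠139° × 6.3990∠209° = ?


r = 2.8780 * 6.3990 = 18.4163
theta = 139° + 209° = 348° = 348° (mod 360)

18.4163 cis(348°)


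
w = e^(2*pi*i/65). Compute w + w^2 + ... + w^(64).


With w = e^(2*pi*i/65), all 65 of the 65th roots of unity w^0 = 1, w, ..., w^(64) sum to 0: 1 + w + ... + w^(64) = (1 - w^65)/(1 - w) = 0 since w^65 = 1, w ≠ 1.
Removing the root 1: w + w^2 + ... + w^(64) = 0 - 1 = -1

Sum = -1


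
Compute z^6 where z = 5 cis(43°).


r^6 = 5^6 = 15625
n*theta = 6*43° = 258° = 258° (mod 360)
a = 15625*cos(258°) = -3248.6202
b = 15625*sin(258°) = -15283.5563

15625 cis(258°) = -3248.6202 - 15283.5563i


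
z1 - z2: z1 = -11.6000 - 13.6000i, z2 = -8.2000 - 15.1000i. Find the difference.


Real: -11.6 + 8.2 = -3.4
Imag: -13.6 + 15.1 = 1.5

-3.4000 + 1.5000i


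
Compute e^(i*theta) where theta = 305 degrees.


cos(305°) = 0.5736
sin(305°) = -0.8192

e^(i*305°) = 0.5736 - 0.8192i


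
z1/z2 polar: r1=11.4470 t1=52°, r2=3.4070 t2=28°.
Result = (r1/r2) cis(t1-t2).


r = 11.4470 / 3.4070 = 3.3598
theta = 52° - 28° = 24° = 24° (mod 360)

3.3598 cis(24°)


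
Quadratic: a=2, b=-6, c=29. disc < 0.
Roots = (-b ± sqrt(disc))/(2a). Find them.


disc = (-6)^2 - 4*2*29 = 36 - 232 = -196
sqrt(|disc|) = sqrt(196) = 14.0000
Real part = 6/(2*2) = 1.5000
Imag part = 14.0000/(2*2) = 3.5000

1.5000 ± 3.5000i


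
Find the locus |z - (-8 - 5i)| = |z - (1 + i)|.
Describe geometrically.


Equal distances means the locus is the perpendicular bisector of z1 and z2.
Midpoint = ((-8+1)/2, (-5+1)/2) = (-3.5000, -2.0000)

Perpendicular bisector through (-3.5000, -2.0000)


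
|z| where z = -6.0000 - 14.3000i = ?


|z| = sqrt((-6)^2 + (-14.3)^2) = sqrt(36 + 204.49) = sqrt(240.49) = 15.5077

|z| = 15.5077


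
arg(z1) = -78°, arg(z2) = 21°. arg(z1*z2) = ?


arg(z1*z2) = -78° + 21° = -57°
Normalized to (-180°, 180°]: -57°

-57°


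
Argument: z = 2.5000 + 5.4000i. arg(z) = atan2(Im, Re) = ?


Re = 2.5, Im = 5.4
arg = atan2(5.4, 2.5) = 65.1576 degrees

arg(z) = 65.1576 degrees


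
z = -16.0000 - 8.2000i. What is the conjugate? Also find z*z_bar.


z_bar = -16.0000 + 8.2000i
z*z_bar = (-16)^2 + (-8.2)^2 = 256 + 67.24 = 323.24

z_bar = -16.0000 + 8.2000i, z*z_bar = 323.24


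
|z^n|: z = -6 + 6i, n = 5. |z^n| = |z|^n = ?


|z| = sqrt(36+36) = sqrt(72) = 8.4853
|z^5| = |z|^5 = (sqrt(72))^5 = 72^2 * sqrt(72) = 5184*sqrt(72)

|z^5| = 5184*sqrt(72) ≈ 43987.6986


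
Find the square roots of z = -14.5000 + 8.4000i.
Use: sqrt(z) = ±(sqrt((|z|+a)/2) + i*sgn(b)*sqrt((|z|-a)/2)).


|z| = sqrt(210.25+70.56) = 16.7574
sqrt((|z|+a)/2) = sqrt((16.7574+(-14.5))/2) = sqrt(1.1287) = 1.0624
sqrt((|z|-a)/2) = sqrt((16.7574-(-14.5))/2) = sqrt(15.6287) = 3.9533

±(1.0624 + 3.9533i) i.e. 1.0624 + 3.9533i and -1.0624 - 3.9533i


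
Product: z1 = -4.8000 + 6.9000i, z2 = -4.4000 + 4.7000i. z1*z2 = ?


Real = -4.8*(-4.4) - 6.9*4.7 = 21.12 - 32.43 = -11.31
Imag = -4.8*4.7 - (4.4)*6.9 = -22.56 - (30.36) = -52.92

-11.3100 - 52.9200i


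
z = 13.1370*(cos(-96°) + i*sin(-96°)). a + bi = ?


a = 13.1370*cos(-96°) = 13.1370*(-0.10453) = -1.3732
b = 13.1370*sin(-96°) = 13.1370*(-0.99452) = -13.0650

-1.3732 - 13.0650i


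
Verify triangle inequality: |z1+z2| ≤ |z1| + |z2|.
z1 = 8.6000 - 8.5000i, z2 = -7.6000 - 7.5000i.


|z1| = sqrt(8.6^2 + (-8.5)^2) = sqrt(146.21) = 12.0917
|z2| = sqrt((-7.6)^2 + (-7.5)^2) = sqrt(114.01) = 10.6775
z1+z2 = 1.0000 - 16.0000i
|z1+z2| = sqrt(257) = 16.0312
|z1|+|z2| = 12.0917 + 10.6775 = 22.7692

|z1+z2| = 16.0312 ≤ |z1|+|z2| = 22.7692 (verified)


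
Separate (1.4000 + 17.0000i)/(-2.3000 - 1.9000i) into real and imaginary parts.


Multiply by conjugate: (1.4000 + 17.0000i)(-2.3000 + 1.9000i) / ((-2.3)^2 + (-1.9)^2)
Numerator real = 1.4*(-2.3) + 17*(-1.9) = -35.52
Numerator imag = 17*(-2.3) - 1.4*(-1.9) = -36.44
Denominator = 8.9
Re(z) = -35.52/8.9 = -3.9910
Im(z) = -36.44/8.9 = -4.0944

Re(z) = -3.9910, Im(z) = -4.0944


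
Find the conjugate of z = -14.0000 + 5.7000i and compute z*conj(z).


z_bar = -14.0000 - 5.7000i
z*z_bar = (-14)^2 + 5.7^2 = 196 + 32.49 = 228.49

z_bar = -14.0000 - 5.7000i, z*z_bar = 228.49


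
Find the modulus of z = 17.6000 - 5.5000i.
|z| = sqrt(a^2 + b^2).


|z| = sqrt(17.6^2 + (-5.5)^2) = sqrt(309.76 + 30.25) = sqrt(340.01) = 18.4394

|z| = 18.4394


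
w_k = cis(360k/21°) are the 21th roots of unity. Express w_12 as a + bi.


Angle = 360*12/21 = 205.7143°
a = cos(205.7143°) = -0.9010
b = sin(205.7143°) = -0.4339

-0.9010 - 0.4339i


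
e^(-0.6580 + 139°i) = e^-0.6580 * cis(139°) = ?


e^-0.6580 = 0.5179
cos(139°) = -0.7547
sin(139°) = 0.6561
Real = 0.5179*(-0.7547) = -0.3909
Imag = 0.5179*0.6561 = 0.3398

-0.3909 + 0.3398i


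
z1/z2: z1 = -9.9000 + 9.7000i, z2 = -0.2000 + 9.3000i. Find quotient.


Conjugate of z2 = -0.2000 - 9.3000i
Numerator: (-9.9000 + 9.7000i)(-0.2000 - 9.3000i) = 92.1900 + 90.1300i
Denominator: (-0.2)^2 + 9.3^2 = 86.53
Result = (92.1900 + 90.1300i)/86.53

1.0654 + 1.0416i


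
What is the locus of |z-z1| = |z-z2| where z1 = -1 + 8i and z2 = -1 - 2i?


Equal distances means the locus is the perpendicular bisector of z1 and z2.
Midpoint = ((-1+(-1))/2, (8+(-2))/2) = (-1.0000, 3.0000)

Perpendicular bisector through (-1.0000, 3.0000)


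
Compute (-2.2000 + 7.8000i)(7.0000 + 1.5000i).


Real = -2.2*7 - 7.8*1.5 = -15.4 - 11.7 = -27.1
Imag = -2.2*1.5 + 7*7.8 = -3.3 + 54.6 = 51.3

-27.1000 + 51.3000i


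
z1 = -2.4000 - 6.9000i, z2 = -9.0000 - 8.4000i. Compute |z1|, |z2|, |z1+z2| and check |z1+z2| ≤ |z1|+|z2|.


|z1| = sqrt((-2.4)^2 + (-6.9)^2) = sqrt(53.37) = 7.3055
|z2| = sqrt((-9)^2 + (-8.4)^2) = sqrt(151.56) = 12.3110
z1+z2 = -11.4000 - 15.3000i
|z1+z2| = sqrt(364.05) = 19.0801
|z1|+|z2| = 7.3055 + 12.3110 = 19.6165

|z1+z2| = 19.0801 ≤ |z1|+|z2| = 19.6165 (verified)


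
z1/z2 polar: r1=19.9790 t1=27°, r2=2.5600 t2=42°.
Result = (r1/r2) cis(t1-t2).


r = 19.9790 / 2.5600 = 7.8043
theta = 27° - 42° = -15° = 345° (mod 360)

7.8043 cis(345°)


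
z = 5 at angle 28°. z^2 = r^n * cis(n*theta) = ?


r^2 = 5^2 = 25
n*theta = 2*28° = 56° = 56° (mod 360)
a = 25*cos(56°) = 13.9798
b = 25*sin(56°) = 20.7259

25 cis(56°) = 13.9798 + 20.7259i


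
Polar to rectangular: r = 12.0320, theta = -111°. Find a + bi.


a = 12.0320*cos(-111°) = 12.0320*(-0.35837) = -4.3119
b = 12.0320*sin(-111°) = 12.0320*(-0.93358) = -11.2328

-4.3119 - 11.2328i


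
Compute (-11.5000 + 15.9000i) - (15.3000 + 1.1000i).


Real: -11.5 - 15.3 = -26.8
Imag: 15.9 - 1.1 = 14.8

-26.8000 + 14.8000i


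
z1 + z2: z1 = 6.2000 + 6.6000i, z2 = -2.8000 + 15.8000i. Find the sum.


Real: 6.2 - 2.8 = 3.4
Imag: 6.6 + 15.8 = 22.4

3.4000 + 22.4000i


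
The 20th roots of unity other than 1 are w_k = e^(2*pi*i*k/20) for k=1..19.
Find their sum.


With w = e^(2*pi*i/20), all 20 of the 20th roots of unity w^0 = 1, w, ..., w^(19) sum to 0: 1 + w + ... + w^(19) = (1 - w^20)/(1 - w) = 0 since w^20 = 1, w ≠ 1.
Removing the root 1: w + w^2 + ... + w^(19) = 0 - 1 = -1

Sum = -1


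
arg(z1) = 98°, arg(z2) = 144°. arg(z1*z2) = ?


arg(z1*z2) = 98° + 144° = 242°
Normalized to (-180°, 180°]: -118°

-118°


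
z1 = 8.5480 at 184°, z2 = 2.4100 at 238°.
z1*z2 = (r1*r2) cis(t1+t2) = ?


r = 8.5480 * 2.4100 = 20.6007
theta = 184° + 238° = 422° = 62° (mod 360)

20.6007 cis(62°)


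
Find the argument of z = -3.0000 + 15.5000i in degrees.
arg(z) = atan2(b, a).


Re = -3, Im = 15.5
arg = atan2(15.5, -3) = 100.9541 degrees

arg(z) = 100.9541 degrees


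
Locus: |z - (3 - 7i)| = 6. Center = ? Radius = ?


|z - z0| = r is a circle with center z0 and radius r.
Center = (3, -7), radius = 6

Circle with center (3, -7) and radius 6


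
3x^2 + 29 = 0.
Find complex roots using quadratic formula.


disc = 0^2 - 4*3*29 = 0 - 348 = -348
sqrt(|disc|) = sqrt(348) = 18.6548
Real part = 0/(2*3) = 0
Imag part = 18.6548/(2*3) = 3.1091

0 ± 3.1091i


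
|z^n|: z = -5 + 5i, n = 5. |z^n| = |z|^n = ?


|z| = sqrt(25+25) = sqrt(50) = 7.0711
|z^5| = |z|^5 = (sqrt(50))^5 = 50^2 * sqrt(50) = 2500*sqrt(50)

|z^5| = 2500*sqrt(50) ≈ 17677.6695


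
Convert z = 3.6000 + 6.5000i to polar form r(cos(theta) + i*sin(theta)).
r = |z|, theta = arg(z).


r = sqrt(12.96+42.25) = sqrt(55.21) = 7.4303
theta = atan2(6.5, 3.6) = 61.0203 degrees

r = 7.4303, theta = 61.0203 degrees


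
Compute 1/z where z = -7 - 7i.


|z|^2 = 49+49 = 98
1/z = (-7 + 7i)/98

1/z = -0.0714 + 0.0714i


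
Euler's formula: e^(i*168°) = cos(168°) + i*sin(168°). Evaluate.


cos(168°) = -0.9781
sin(168°) = 0.2079

e^(i*168°) = -0.9781 + 0.2079i


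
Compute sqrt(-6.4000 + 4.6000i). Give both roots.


|z| = sqrt(40.96+21.16) = 7.8816
sqrt((|z|+a)/2) = sqrt((7.8816+(-6.4))/2) = sqrt(0.7408) = 0.8607
sqrt((|z|-a)/2) = sqrt((7.8816-(-6.4))/2) = sqrt(7.1408) = 2.6722

±(0.8607 + 2.6722i) i.e. 0.8607 + 2.6722i and -0.8607 - 2.6722i


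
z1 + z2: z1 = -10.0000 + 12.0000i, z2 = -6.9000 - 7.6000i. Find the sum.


Real: -10 - 6.9 = -16.9
Imag: 12 - 7.6 = 4.4

-16.9000 + 4.4000i


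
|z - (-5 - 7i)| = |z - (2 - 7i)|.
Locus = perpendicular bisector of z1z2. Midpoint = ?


Equal distances means the locus is the perpendicular bisector of z1 and z2.
Midpoint = ((-5+2)/2, (-7+(-7))/2) = (-1.5000, -7.0000)

Perpendicular bisector through (-1.5000, -7.0000)


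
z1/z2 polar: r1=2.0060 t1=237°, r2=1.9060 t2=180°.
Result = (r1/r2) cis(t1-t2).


r = 2.0060 / 1.9060 = 1.0525
theta = 237° - 180° = 57° = 57° (mod 360)

1.0525 cis(57°)


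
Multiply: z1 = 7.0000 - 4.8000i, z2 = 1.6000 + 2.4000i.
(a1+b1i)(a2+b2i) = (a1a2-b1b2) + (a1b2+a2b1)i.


Real = 7*1.6 - (-4.8)*2.4 = 11.2 - (-11.52) = 22.72
Imag = 7*2.4 + 1.6*(-4.8) = 16.8 - (7.68) = 9.12

22.7200 + 9.1200i


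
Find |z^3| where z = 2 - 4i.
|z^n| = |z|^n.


|z| = sqrt(4+16) = sqrt(20) = 4.4721
|z^3| = |z|^3 = (sqrt(20))^3 = 20*sqrt(20)

|z^3| = 20*sqrt(20) ≈ 89.4427


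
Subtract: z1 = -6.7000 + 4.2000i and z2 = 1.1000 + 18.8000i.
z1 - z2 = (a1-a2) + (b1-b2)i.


Real: -6.7 - 1.1 = -7.8
Imag: 4.2 - 18.8 = -14.6

-7.8000 - 14.6000i


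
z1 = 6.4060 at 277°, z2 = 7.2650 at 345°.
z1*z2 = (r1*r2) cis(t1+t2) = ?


r = 6.4060 * 7.2650 = 46.5396
theta = 277° + 345° = 622° = 262° (mod 360)

46.5396 cis(262°)


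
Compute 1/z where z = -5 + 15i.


|z|^2 = 25+225 = 250
1/z = (-5 - 15i)/250

1/z = -0.0200 - 0.0600i


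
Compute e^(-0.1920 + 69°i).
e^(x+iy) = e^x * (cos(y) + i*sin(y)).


e^-0.1920 = 0.8253
cos(69°) = 0.3584
sin(69°) = 0.9336
Real = 0.8253*0.3584 = 0.2958
Imag = 0.8253*0.9336 = 0.7705

0.2958 + 0.7705i


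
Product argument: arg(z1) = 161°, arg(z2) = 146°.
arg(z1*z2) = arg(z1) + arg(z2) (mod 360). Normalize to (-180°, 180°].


arg(z1*z2) = 161° + 146° = 307°
Normalized to (-180°, 180°]: -53°

-53°


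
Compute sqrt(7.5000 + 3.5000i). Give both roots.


|z| = sqrt(56.25+12.25) = 8.2765
sqrt((|z|+a)/2) = sqrt((8.2765+7.5)/2) = sqrt(7.8882) = 2.8086
sqrt((|z|-a)/2) = sqrt((8.2765-7.5)/2) = sqrt(0.3882) = 0.6231

±(2.8086 + 0.6231i) i.e. 2.8086 + 0.6231i and -2.8086 - 0.6231i


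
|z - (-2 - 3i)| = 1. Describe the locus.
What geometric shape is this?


|z - z0| = r is a circle with center z0 and radius r.
Center = (-2, -3), radius = 1

Circle with center (-2, -3) and radius 1


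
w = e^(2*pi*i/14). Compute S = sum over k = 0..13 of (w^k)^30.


The roots are w_k = w^k with w = e^(2*pi*i/14), and (w^k)^30 = (w^30)^k.
So S = 1 + u + u^2 + ... + u^(13) with u = w^30.
30 = 2*14 + 2, so 30 is not a multiple of 14: u = (w^14)^2 * w^2 = w^2 ≠ 1 (w is a primitive 14th root), while u^14 = (w^14)^30 = 1.
Geometric series: S = (1 - u^14)/(1 - u) = (1 - 1)/(1 - u) = 0

S = 0


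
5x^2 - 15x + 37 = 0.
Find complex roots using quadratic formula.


disc = (-15)^2 - 4*5*37 = 225 - 740 = -515
sqrt(|disc|) = sqrt(515) = 22.6936
Real part = 15/(2*5) = 1.5000
Imag part = 22.6936/(2*5) = 2.2694

1.5000 ± 2.2694i


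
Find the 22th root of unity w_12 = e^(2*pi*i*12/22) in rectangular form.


Angle = 360*12/22 = 196.3636°
a = cos(196.3636°) = -0.9595
b = sin(196.3636°) = -0.2817

-0.9595 - 0.2817i


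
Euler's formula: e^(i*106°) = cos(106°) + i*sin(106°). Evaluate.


cos(106°) = -0.2756
sin(106°) = 0.9613

e^(i*106°) = -0.2756 + 0.9613i


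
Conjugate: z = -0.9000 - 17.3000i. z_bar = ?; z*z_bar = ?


z_bar = -0.9000 + 17.3000i
z*z_bar = (-0.9)^2 + (-17.3)^2 = 0.81 + 299.29 = 300.1

z_bar = -0.9000 + 17.3000i, z*z_bar = 300.1


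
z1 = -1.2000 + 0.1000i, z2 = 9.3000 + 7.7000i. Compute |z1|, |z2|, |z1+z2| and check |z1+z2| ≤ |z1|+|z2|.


|z1| = sqrt((-1.2)^2 + 0.1^2) = sqrt(1.45) = 1.2042
|z2| = sqrt(9.3^2 + 7.7^2) = sqrt(145.78) = 12.0739
z1+z2 = 8.1000 + 7.8000i
|z1+z2| = sqrt(126.45) = 11.2450
|z1|+|z2| = 1.2042 + 12.0739 = 13.2781

|z1+z2| = 11.2450 ≤ |z1|+|z2| = 13.2781 (verified)


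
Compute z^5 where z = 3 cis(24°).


r^5 = 3^5 = 243
n*theta = 5*24° = 120° = 120° (mod 360)
a = 243*cos(120°) = -121.5000
b = 243*sin(120°) = 210.4442

243 cis(120°) = -121.5000 + 210.4442i


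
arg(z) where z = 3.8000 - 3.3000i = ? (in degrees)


Re = 3.8, Im = -3.3
arg = atan2(-3.3, 3.8) = -40.9717 degrees

arg(z) = -40.9717 degrees


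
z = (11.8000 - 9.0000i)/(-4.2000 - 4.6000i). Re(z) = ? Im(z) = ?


Multiply by conjugate: (11.8000 - 9.0000i)(-4.2000 + 4.6000i) / ((-4.2)^2 + (-4.6)^2)
Numerator real = 11.8*(-4.2) - (9)*(-4.6) = -8.16
Numerator imag = -9*(-4.2) - 11.8*(-4.6) = 92.08
Denominator = 38.8
Re(z) = -8.16/38.8 = -0.2103
Im(z) = 92.08/38.8 = 2.3732

Re(z) = -0.2103, Im(z) = 2.3732


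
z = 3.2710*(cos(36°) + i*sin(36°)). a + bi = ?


a = 3.2710*cos(36°) = 3.2710*0.80902 = 2.6463
b = 3.2710*sin(36°) = 3.2710*0.587785 = 1.9226

2.6463 + 1.9226i


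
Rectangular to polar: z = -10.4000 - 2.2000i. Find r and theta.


r = sqrt(108.16+4.84) = sqrt(113) = 10.6301
theta = atan2(-2.2, -10.4) = -168.0558 degrees

r = 10.6301, theta = -168.0558 degrees


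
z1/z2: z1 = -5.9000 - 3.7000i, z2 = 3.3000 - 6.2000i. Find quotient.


Conjugate of z2 = 3.3000 + 6.2000i
Numerator: (-5.9000 - 3.7000i)(3.3000 + 6.2000i) = 3.4700 - 48.7900i
Denominator: 3.3^2 + (-6.2)^2 = 49.33
Result = (3.4700 - 48.7900i)/49.33

0.0703 - 0.9891i


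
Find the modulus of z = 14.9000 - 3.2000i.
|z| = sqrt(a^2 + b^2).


|z| = sqrt(14.9^2 + (-3.2)^2) = sqrt(222.01 + 10.24) = sqrt(232.25) = 15.2398

|z| = 15.2398


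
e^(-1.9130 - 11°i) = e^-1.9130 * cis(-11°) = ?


e^-1.9130 = 0.1476
cos(-11°) = 0.9816
sin(-11°) = -0.1908
Real = 0.1476*0.9816 = 0.1449
Imag = 0.1476*(-0.1908) = -0.0282

0.1449 - 0.0282i


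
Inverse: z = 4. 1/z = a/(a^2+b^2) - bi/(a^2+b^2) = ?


|z|^2 = 16+0 = 16
1/z = (4 - 0i)/16

1/z = 0.2500 + 0i


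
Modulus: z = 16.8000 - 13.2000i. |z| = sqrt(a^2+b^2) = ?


|z| = sqrt(16.8^2 + (-13.2)^2) = sqrt(282.24 + 174.24) = sqrt(456.48) = 21.3654

|z| = 21.3654


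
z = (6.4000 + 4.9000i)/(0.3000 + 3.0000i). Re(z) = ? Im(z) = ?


Multiply by conjugate: (6.4000 + 4.9000i)(0.3000 - 3.0000i) / (0.3^2 + 3^2)
Numerator real = 6.4*0.3 + 4.9*3 = 16.62
Numerator imag = 4.9*0.3 - 6.4*3 = -17.73
Denominator = 9.09
Re(z) = 16.62/9.09 = 1.8284
Im(z) = -17.73/9.09 = -1.9505

Re(z) = 1.8284, Im(z) = -1.9505


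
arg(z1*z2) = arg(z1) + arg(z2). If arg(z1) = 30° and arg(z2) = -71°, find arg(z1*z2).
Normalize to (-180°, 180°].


arg(z1*z2) = 30° - 71° = -41°
Normalized to (-180°, 180°]: -41°

-41°


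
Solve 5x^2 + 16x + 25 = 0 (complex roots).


disc = 16^2 - 4*5*25 = 256 - 500 = -244
sqrt(|disc|) = sqrt(244) = 15.6205
Real part = -16/(2*5) = -1.6000
Imag part = 15.6205/(2*5) = 1.5620

-1.6000 ± 1.5620i


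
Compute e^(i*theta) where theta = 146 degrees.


cos(146°) = -0.8290
sin(146°) = 0.5592

e^(i*146°) = -0.8290 + 0.5592i


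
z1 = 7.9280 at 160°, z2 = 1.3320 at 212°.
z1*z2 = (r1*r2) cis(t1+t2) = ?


r = 7.9280 * 1.3320 = 10.5601
theta = 160° + 212° = 372° = 12° (mod 360)

10.5601 cis(12°)


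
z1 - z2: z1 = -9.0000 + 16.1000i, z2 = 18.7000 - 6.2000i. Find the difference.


Real: -9 - 18.7 = -27.7
Imag: 16.1 + 6.2 = 22.3

-27.7000 + 22.3000i


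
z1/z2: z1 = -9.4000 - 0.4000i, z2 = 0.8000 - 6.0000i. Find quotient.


Conjugate of z2 = 0.8000 + 6.0000i
Numerator: (-9.4000 - 0.4000i)(0.8000 + 6.0000i) = -5.1200 - 56.7200i
Denominator: 0.8^2 + (-6)^2 = 36.64
Result = (-5.1200 - 56.7200i)/36.64

-0.1397 - 1.5480i


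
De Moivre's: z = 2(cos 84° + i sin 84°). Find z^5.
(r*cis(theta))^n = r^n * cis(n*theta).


r^5 = 2^5 = 32
n*theta = 5*84° = 420° = 60° (mod 360)
a = 32*cos(60°) = 16.0000
b = 32*sin(60°) = 27.7128

32 cis(60°) = 16.0000 + 27.7128i


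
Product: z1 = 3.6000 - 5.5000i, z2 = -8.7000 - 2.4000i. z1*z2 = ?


Real = 3.6*(-8.7) - (-5.5)*(-2.4) = -31.32 - 13.2 = -44.52
Imag = 3.6*(-2.4) - (8.7)*(-5.5) = -8.64 + 47.85 = 39.21

-44.5200 + 39.2100i


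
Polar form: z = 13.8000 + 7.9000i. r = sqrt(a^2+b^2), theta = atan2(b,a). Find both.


r = sqrt(190.44+62.41) = sqrt(252.85) = 15.9013
theta = atan2(7.9, 13.8) = 29.7896 degrees

r = 15.9013, theta = 29.7896 degrees


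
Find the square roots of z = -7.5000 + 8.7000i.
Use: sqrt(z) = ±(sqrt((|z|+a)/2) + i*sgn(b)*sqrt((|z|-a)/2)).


|z| = sqrt(56.25+75.69) = 11.4865
sqrt((|z|+a)/2) = sqrt((11.4865+(-7.5))/2) = sqrt(1.9933) = 1.4118
sqrt((|z|-a)/2) = sqrt((11.4865-(-7.5))/2) = sqrt(9.4933) = 3.0811

±(1.4118 + 3.0811i) i.e. 1.4118 + 3.0811i and -1.4118 - 3.0811i


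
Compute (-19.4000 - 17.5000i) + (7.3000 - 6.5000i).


Real: -19.4 + 7.3 = -12.1
Imag: -17.5 - 6.5 = -24

-12.1000 - 24.0000i


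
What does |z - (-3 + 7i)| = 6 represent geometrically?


|z - z0| = r is a circle with center z0 and radius r.
Center = (-3, 7), radius = 6

Circle with center (-3, 7) and radius 6


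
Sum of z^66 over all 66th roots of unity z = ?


The roots are w_k = w^k with w = e^(2*pi*i/66), and (w^k)^66 = (w^66)^k.
So S = 1 + u + u^2 + ... + u^(65) with u = w^66.
66 = 1*66 + 0, so 66 is a multiple of 66 and u = (w^66)^1 = 1.
Every one of the 66 terms equals 1: S = 66

S = 66


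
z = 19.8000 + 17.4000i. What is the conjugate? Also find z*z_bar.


z_bar = 19.8000 - 17.4000i
z*z_bar = 19.8^2 + 17.4^2 = 392.04 + 302.76 = 694.8

z_bar = 19.8000 - 17.4000i, z*z_bar = 694.8


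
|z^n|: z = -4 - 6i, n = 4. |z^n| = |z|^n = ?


|z| = sqrt(16+36) = sqrt(52) = 7.2111
|z^4| = |z|^4 = (sqrt(52))^4 = 52^2 = 2704

|z^4| = 2704


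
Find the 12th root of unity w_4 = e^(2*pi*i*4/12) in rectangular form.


Angle = 360*4/12 = 120°
a = cos(120°) = -0.5000
b = sin(120°) = 0.8660

-0.5000 + 0.8660i


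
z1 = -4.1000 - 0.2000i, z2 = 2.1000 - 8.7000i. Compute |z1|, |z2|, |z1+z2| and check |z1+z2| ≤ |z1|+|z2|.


|z1| = sqrt((-4.1)^2 + (-0.2)^2) = sqrt(16.85) = 4.1049
|z2| = sqrt(2.1^2 + (-8.7)^2) = sqrt(80.1) = 8.9499
z1+z2 = -2.0000 - 8.9000i
|z1+z2| = sqrt(83.21) = 9.1220
|z1|+|z2| = 4.1049 + 8.9499 = 13.0548

|z1+z2| = 9.1220 ≤ |z1|+|z2| = 13.0548 (verified)


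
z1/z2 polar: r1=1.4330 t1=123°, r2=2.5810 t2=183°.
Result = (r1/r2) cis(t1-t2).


r = 1.4330 / 2.5810 = 0.5552
theta = 123° - 183° = -60° = 300° (mod 360)

0.5552 cis(300°)


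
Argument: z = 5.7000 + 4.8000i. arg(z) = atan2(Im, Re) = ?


Re = 5.7, Im = 4.8
arg = atan2(4.8, 5.7) = 40.1009 degrees

arg(z) = 40.1009 degrees


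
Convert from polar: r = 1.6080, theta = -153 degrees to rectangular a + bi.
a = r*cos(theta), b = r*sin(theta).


a = 1.6080*cos(-153°) = 1.6080*(-0.891) = -1.4327
b = 1.6080*sin(-153°) = 1.6080*(-0.454) = -0.7300

-1.4327 - 0.7300i


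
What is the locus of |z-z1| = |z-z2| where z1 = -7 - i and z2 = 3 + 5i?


Equal distances means the locus is the perpendicular bisector of z1 and z2.
Midpoint = ((-7+3)/2, (-1+5)/2) = (-2.0000, 2.0000)

Perpendicular bisector through (-2.0000, 2.0000)


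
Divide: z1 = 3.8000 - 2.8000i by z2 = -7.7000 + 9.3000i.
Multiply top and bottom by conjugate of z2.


Conjugate of z2 = -7.7000 - 9.3000i
Numerator: (3.8000 - 2.8000i)(-7.7000 - 9.3000i) = -55.3000 - 13.7800i
Denominator: (-7.7)^2 + 9.3^2 = 145.78
Result = (-55.3000 - 13.7800i)/145.78

-0.3793 - 0.0945i


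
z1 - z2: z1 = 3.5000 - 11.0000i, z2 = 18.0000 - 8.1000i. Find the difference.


Real: 3.5 - 18 = -14.5
Imag: -11 + 8.1 = -2.9

-14.5000 - 2.9000i


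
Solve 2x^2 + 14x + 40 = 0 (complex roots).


disc = 14^2 - 4*2*40 = 196 - 320 = -124
sqrt(|disc|) = sqrt(124) = 11.1355
Real part = -14/(2*2) = -3.5000
Imag part = 11.1355/(2*2) = 2.7839

-3.5000 ± 2.7839i


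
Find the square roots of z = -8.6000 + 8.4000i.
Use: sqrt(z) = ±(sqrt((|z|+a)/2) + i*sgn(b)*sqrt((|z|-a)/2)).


|z| = sqrt(73.96+70.56) = 12.0216
sqrt((|z|+a)/2) = sqrt((12.0216+(-8.6))/2) = sqrt(1.7108) = 1.3080
sqrt((|z|-a)/2) = sqrt((12.0216-(-8.6))/2) = sqrt(10.3108) = 3.2110

±(1.3080 + 3.2110i) i.e. 1.3080 + 3.2110i and -1.3080 - 3.2110i


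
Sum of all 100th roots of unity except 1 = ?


With w = e^(2*pi*i/100), all 100 of the 100th roots of unity w^0 = 1, w, ..., w^(99) sum to 0: 1 + w + ... + w^(99) = (1 - w^100)/(1 - w) = 0 since w^100 = 1, w ≠ 1.
Removing the root 1: w + w^2 + ... + w^(99) = 0 - 1 = -1

Sum = -1


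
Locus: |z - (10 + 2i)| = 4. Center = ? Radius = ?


|z - z0| = r is a circle with center z0 and radius r.
Center = (10, 2), radius = 4

Circle with center (10, 2) and radius 4
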